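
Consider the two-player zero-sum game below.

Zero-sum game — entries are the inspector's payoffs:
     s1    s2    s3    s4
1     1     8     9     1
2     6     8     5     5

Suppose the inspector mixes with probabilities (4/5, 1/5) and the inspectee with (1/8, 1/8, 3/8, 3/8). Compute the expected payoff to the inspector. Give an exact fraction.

5

Against (1/8, 1/8, 3/8, 3/8), each row's expected payoff is 1: 39/8; 2: 11/2.
Taking the (4/5, 1/5)-weighted average: (4/5)·(39/8) + (1/5)·(11/2) = 5.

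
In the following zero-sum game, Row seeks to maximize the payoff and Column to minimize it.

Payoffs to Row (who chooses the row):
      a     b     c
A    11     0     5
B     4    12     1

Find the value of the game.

15/4

Column a is strictly dominated by c for Column (it gives Row more in every row).
The remaining 2×2 game on (A, B) × (b, c) has no saddle point. Let Row play A with probability p; indifference gives 12(1−p) = 5p + (1−p), so p = 11/16.
Similarly Column's optimal q on b is 1/4, and the value is 0·(1/4) + (5)·(3/4) = 15/4.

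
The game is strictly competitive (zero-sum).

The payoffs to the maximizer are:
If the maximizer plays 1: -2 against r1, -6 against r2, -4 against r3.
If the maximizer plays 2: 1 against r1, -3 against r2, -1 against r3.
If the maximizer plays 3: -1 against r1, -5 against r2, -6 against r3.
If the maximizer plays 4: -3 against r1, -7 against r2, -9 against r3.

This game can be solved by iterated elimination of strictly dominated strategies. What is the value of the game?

Column r1 is strictly dominated by r2 for the minimizer (-6<-2, -3<1, -5<-1, -7<-3); eliminate r1.
Row 4 is strictly dominated by row 1 (-6>-7, -4>-9); eliminate 4.
Row 1 is strictly dominated by row 2 (-3>-6, -1>-4); eliminate 1.
Row 3 is strictly dominated by row 2 (-3>-5, -1>-6); eliminate 3.
Column r3 is strictly dominated by r2 for the minimizer (-3<-1); eliminate r3.
Only (2, r2) remains, with payoff -3.

-3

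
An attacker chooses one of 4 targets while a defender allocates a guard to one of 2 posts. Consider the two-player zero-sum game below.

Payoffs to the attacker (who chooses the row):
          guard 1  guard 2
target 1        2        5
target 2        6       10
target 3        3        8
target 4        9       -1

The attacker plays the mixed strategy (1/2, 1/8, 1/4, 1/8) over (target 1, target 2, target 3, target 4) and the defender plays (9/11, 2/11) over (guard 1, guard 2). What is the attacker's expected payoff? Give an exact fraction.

351/88

Against (9/11, 2/11), each row's expected payoff is target 1: 28/11; target 2: 74/11; target 3: 43/11; target 4: 79/11.
Taking the (1/2, 1/8, 1/4, 1/8)-weighted average: (1/2)·(28/11) + (1/8)·(74/11) + (1/4)·(43/11) + (1/8)·(79/11) = 351/88.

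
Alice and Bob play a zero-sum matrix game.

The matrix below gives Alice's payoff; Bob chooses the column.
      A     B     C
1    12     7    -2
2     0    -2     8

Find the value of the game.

52/19

Column A is strictly dominated by B for Bob (it gives Alice more in every row).
The remaining 2×2 game on (1, 2) × (B, C) has no saddle point. Let Alice play 1 with probability p; indifference gives 7p − 2(1−p) = −2p + 8(1−p), so p = 10/19.
Similarly Bob's optimal q on B is 10/19, and the value is 7·(10/19) + (-2)·(9/19) = 52/19.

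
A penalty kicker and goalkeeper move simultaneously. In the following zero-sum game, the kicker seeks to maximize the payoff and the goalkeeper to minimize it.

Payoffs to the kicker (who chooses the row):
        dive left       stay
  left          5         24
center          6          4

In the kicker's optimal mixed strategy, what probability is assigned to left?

2/21

Row minima are 5 and 4, so the kicker's maximin is 5; column maxima are 6 and 24, so the goalkeeper's minimax is 6. These differ, so the equilibrium is in mixed strategies.
Let the kicker play left with probability p. The goalkeeper is indifferent when 5p + 6(1−p) = 24p + 4(1−p), giving p = 2/21.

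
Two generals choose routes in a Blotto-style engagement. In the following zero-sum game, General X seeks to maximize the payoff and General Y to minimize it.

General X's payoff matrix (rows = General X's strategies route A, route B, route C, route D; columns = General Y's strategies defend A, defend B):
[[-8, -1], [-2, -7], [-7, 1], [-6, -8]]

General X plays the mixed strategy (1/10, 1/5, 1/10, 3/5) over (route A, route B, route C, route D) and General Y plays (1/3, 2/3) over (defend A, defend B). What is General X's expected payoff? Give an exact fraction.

Against (1/3, 2/3), each row's expected payoff is route A: -10/3; route B: -16/3; route C: -5/3; route D: -22/3.
Taking the (1/10, 1/5, 1/10, 3/5)-weighted average: (1/10)·(-10/3) + (1/5)·(-16/3) + (1/10)·(-5/3) + (3/5)·(-22/3) = -179/30.

-179/30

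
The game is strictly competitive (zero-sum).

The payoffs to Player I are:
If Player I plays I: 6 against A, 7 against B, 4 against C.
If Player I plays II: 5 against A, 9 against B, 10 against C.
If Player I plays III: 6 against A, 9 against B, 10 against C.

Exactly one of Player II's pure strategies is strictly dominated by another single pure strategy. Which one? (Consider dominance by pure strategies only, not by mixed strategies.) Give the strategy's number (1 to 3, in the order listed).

Player II prefers columns that give Player I less. Compare B with A: 6 < 7, 5 < 9, 6 < 9.
So A strictly dominates B for Player II; B is strictly dominated.

2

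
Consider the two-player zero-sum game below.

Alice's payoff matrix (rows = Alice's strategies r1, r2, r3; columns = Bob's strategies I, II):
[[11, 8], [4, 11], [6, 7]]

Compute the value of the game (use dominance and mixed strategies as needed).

Row r3 is strictly dominated by row r1, so Alice never plays it.
The remaining 2×2 game on (r1, r2) × (I, II) has no saddle point. Let Alice play r1 with probability p; indifference gives 11p + 4(1−p) = 8p + 11(1−p), so p = 7/10.
Similarly Bob's optimal q on I is 3/10, and the value is 11·(3/10) + (8)·(7/10) = 89/10.

89/10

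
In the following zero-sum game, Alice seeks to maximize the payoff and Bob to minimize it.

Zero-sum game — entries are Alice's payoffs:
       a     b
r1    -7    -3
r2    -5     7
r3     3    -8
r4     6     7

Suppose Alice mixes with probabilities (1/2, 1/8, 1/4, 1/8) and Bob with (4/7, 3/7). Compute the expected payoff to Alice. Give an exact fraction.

-9/4

Against (4/7, 3/7), each row's expected payoff is r1: -37/7; r2: 1/7; r3: -12/7; r4: 45/7.
Taking the (1/2, 1/8, 1/4, 1/8)-weighted average: (1/2)·(-37/7) + (1/8)·(1/7) + (1/4)·(-12/7) + (1/8)·(45/7) = -9/4.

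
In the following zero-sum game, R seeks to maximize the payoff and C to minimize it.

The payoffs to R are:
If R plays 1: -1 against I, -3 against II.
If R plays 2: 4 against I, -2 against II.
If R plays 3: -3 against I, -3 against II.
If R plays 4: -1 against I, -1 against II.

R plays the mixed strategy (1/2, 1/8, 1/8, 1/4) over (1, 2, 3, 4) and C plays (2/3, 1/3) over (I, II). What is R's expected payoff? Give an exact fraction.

-29/24

Against (2/3, 1/3), each row's expected payoff is 1: -5/3; 2: 2; 3: -3; 4: -1.
Taking the (1/2, 1/8, 1/8, 1/4)-weighted average: (1/2)·(-5/3) + (1/8)·(2) + (1/8)·(-3) + (1/4)·(-1) = -29/24.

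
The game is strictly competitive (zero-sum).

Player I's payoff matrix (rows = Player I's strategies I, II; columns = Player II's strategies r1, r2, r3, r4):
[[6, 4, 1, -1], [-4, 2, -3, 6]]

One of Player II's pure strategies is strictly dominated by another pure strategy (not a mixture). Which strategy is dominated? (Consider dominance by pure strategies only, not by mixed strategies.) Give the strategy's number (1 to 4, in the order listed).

2

Player II prefers columns that give Player I less. Compare r2 with r3: 1 < 4, -3 < 2.
So r3 strictly dominates r2 for Player II; r2 is strictly dominated.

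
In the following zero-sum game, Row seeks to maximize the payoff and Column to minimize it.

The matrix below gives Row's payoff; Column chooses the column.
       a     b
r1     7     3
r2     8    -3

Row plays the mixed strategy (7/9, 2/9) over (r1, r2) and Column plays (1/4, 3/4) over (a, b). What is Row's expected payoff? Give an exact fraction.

Against (1/4, 3/4), each row's expected payoff is r1: 4; r2: -1/4.
Taking the (7/9, 2/9)-weighted average: (7/9)·(4) + (2/9)·(-1/4) = 55/18.

55/18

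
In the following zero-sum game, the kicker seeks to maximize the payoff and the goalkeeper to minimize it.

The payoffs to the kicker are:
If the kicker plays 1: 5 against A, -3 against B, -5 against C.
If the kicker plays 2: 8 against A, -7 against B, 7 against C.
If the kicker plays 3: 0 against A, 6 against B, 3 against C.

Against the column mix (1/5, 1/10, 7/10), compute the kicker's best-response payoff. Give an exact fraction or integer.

29/5

1: (5)·(1/5) + (-3)·(1/10) + (-5)·(7/10) = -14/5.
2: (8)·(1/5) + (-7)·(1/10) + (7)·(7/10) = 29/5.
3: (0)·(1/5) + (6)·(1/10) + (3)·(7/10) = 27/10.
The best pure response is 2 with expected payoff 29/5.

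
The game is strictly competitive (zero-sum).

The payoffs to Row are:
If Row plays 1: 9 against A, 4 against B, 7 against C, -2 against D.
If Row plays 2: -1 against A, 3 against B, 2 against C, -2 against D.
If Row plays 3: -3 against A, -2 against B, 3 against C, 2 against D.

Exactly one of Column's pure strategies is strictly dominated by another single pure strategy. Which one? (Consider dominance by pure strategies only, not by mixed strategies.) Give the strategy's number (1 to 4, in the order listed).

Column prefers columns that give Row less. Compare C with D: -2 < 7, -2 < 2, 2 < 3.
So D strictly dominates C for Column; C is strictly dominated.

3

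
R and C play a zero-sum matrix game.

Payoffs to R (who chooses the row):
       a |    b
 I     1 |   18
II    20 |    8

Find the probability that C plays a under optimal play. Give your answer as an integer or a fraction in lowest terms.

10/29

Row minima are 1 and 8, so R's maximin is 8; column maxima are 20 and 18, so C's minimax is 18. These differ, so the equilibrium is in mixed strategies.
Let C play a with probability q. R is indifferent when q + 18(1−q) = 20q + 8(1−q), giving q = 10/29.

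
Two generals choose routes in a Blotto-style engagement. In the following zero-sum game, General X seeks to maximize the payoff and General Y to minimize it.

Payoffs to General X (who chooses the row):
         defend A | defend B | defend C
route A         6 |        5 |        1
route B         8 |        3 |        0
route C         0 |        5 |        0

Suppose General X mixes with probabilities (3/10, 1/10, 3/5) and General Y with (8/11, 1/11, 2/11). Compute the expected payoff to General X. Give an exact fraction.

Against (8/11, 1/11, 2/11), each row's expected payoff is route A: 5; route B: 67/11; route C: 5/11.
Taking the (3/10, 1/10, 3/5)-weighted average: (3/10)·(5) + (1/10)·(67/11) + (3/5)·(5/11) = 131/55.

131/55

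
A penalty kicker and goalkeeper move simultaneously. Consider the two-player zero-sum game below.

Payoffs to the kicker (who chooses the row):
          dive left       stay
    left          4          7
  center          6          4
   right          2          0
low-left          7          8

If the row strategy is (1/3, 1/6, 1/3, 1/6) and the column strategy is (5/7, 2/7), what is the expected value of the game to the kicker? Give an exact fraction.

Against (5/7, 2/7), each row's expected payoff is left: 34/7; center: 38/7; right: 10/7; low-left: 51/7.
Taking the (1/3, 1/6, 1/3, 1/6)-weighted average: (1/3)·(34/7) + (1/6)·(38/7) + (1/3)·(10/7) + (1/6)·(51/7) = 59/14.

59/14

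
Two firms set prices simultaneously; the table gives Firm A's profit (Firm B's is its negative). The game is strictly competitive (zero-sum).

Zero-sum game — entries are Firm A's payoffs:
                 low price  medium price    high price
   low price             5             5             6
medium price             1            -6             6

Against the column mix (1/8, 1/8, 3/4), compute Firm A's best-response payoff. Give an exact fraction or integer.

23/4

low price: (5)·(1/8) + (5)·(1/8) + (6)·(3/4) = 23/4.
medium price: (1)·(1/8) + (-6)·(1/8) + (6)·(3/4) = 31/8.
The best pure response is low price with expected payoff 23/4.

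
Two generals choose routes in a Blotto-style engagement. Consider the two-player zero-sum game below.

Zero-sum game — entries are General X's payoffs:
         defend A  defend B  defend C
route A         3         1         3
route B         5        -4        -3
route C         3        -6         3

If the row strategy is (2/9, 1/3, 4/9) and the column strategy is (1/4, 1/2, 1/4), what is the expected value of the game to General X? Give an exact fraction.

-13/18

Against (1/4, 1/2, 1/4), each row's expected payoff is route A: 2; route B: -3/2; route C: -3/2.
Taking the (2/9, 1/3, 4/9)-weighted average: (2/9)·(2) + (1/3)·(-3/2) + (4/9)·(-3/2) = -13/18.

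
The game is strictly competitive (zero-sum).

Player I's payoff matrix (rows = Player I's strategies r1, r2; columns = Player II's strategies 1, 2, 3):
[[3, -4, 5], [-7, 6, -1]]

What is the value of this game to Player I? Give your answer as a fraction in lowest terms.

Column 3 is strictly dominated by 1 for Player II (it gives Player I more in every row).
The remaining 2×2 game on (r1, r2) × (1, 2) has no saddle point. Let Player I play r1 with probability p; indifference gives 3p − 7(1−p) = −4p + 6(1−p), so p = 13/20.
Similarly Player II's optimal q on 1 is 1/2, and the value is 3·(1/2) + (-4)·(1/2) = -1/2.

-1/2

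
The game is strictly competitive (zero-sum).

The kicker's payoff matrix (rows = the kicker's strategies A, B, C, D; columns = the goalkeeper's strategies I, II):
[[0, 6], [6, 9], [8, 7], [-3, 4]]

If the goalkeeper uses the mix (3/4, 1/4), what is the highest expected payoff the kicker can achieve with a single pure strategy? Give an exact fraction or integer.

A: (0)·(3/4) + (6)·(1/4) = 3/2.
B: (6)·(3/4) + (9)·(1/4) = 27/4.
C: (8)·(3/4) + (7)·(1/4) = 31/4.
D: (-3)·(3/4) + (4)·(1/4) = -5/4.
The best pure response is C with expected payoff 31/4.

31/4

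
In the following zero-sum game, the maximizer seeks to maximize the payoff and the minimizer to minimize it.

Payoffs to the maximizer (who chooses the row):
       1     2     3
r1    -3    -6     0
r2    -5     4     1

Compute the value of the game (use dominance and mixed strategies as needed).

Column 3 is strictly dominated by 1 for the minimizer (it gives the maximizer more in every row).
The remaining 2×2 game on (r1, r2) × (1, 2) has no saddle point. Let the maximizer play r1 with probability p; indifference gives −3p − 5(1−p) = −6p + 4(1−p), so p = 3/4.
Similarly the minimizer's optimal q on 1 is 5/6, and the value is -3·(5/6) + (-6)·(1/6) = -7/2.

-7/2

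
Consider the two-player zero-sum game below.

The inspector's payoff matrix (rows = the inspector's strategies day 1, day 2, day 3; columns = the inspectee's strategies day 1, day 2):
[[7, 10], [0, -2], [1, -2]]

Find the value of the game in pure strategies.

7

Row minima: 7, -2, -2 → the inspector's maximin is 7.
Column maxima: 7, 10 → the inspectee's minimax is 7.
They coincide at (day 1, day 1), so the value is 7.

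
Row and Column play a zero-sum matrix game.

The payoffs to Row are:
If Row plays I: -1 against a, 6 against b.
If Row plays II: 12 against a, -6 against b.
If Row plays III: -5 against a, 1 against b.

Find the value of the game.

Row III is strictly dominated by row I, so Row never plays it.
The remaining 2×2 game on (I, II) × (a, b) has no saddle point. Let Row play I with probability p; indifference gives −p + 12(1−p) = 6p − 6(1−p), so p = 18/25.
Similarly Column's optimal q on a is 12/25, and the value is -1·(12/25) + (6)·(13/25) = 66/25.

66/25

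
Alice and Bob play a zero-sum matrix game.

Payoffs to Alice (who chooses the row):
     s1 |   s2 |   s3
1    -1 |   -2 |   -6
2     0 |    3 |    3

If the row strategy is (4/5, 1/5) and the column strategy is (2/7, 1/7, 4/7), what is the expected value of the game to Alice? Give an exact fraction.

-97/35

Against (2/7, 1/7, 4/7), each row's expected payoff is 1: -4; 2: 15/7.
Taking the (4/5, 1/5)-weighted average: (4/5)·(-4) + (1/5)·(15/7) = -97/35.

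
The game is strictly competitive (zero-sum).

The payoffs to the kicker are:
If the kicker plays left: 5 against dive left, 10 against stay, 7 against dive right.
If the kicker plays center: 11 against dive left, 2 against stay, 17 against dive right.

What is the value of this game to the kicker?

50/7

Column dive right is strictly dominated by dive left for the goalkeeper (it gives the kicker more in every row).
The remaining 2×2 game on (left, center) × (dive left, stay) has no saddle point. Let the kicker play left with probability p; indifference gives 5p + 11(1−p) = 10p + 2(1−p), so p = 9/14.
Similarly the goalkeeper's optimal q on dive left is 4/7, and the value is 5·(4/7) + (10)·(3/7) = 50/7.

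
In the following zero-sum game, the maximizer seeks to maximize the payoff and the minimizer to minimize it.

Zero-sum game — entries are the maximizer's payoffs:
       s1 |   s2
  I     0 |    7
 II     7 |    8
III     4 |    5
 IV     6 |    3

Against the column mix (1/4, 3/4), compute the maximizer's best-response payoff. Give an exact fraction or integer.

31/4

I: (0)·(1/4) + (7)·(3/4) = 21/4.
II: (7)·(1/4) + (8)·(3/4) = 31/4.
III: (4)·(1/4) + (5)·(3/4) = 19/4.
IV: (6)·(1/4) + (3)·(3/4) = 15/4.
The best pure response is II with expected payoff 31/4.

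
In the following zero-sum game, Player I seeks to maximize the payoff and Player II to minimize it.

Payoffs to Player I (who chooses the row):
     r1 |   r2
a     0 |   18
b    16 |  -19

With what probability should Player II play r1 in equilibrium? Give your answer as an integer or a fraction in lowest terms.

Row minima are 0 and -19, so Player I's maximin is 0; column maxima are 16 and 18, so Player II's minimax is 16. These differ, so the equilibrium is in mixed strategies.
Let Player II play r1 with probability q. Player I is indifferent when 18(1−q) = 16q − 19(1−q), giving q = 37/53.

37/53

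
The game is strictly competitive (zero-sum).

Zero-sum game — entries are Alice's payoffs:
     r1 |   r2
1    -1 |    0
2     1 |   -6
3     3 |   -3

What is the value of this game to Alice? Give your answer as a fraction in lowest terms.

Row 2 is strictly dominated by row 3, so Alice never plays it.
The remaining 2×2 game on (1, 3) × (r1, r2) has no saddle point. Let Alice play 1 with probability p; indifference gives −p + 3(1−p) = −3(1−p), so p = 6/7.
Similarly Bob's optimal q on r1 is 3/7, and the value is -1·(3/7) + (0)·(4/7) = -3/7.

-3/7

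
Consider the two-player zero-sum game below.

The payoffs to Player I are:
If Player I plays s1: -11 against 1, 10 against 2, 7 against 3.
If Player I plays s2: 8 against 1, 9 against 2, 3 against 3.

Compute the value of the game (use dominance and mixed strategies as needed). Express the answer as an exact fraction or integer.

89/23

Column 2 is strictly dominated by 3 for Player II (it gives Player I more in every row).
The remaining 2×2 game on (s1, s2) × (1, 3) has no saddle point. Let Player I play s1 with probability p; indifference gives −11p + 8(1−p) = 7p + 3(1−p), so p = 5/23.
Similarly Player II's optimal q on 1 is 4/23, and the value is -11·(4/23) + (7)·(19/23) = 89/23.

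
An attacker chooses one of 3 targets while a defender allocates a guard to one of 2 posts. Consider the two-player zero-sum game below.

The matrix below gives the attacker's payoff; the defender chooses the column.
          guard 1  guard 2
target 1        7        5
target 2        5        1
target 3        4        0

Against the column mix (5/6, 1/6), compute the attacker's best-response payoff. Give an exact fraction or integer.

target 1: (7)·(5/6) + (5)·(1/6) = 20/3.
target 2: (5)·(5/6) + (1)·(1/6) = 13/3.
target 3: (4)·(5/6) + (0)·(1/6) = 10/3.
The best pure response is target 1 with expected payoff 20/3.

20/3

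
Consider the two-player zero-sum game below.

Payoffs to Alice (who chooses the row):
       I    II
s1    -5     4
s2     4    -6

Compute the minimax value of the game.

Row minima are -5 and -6, so Alice's maximin is -5; column maxima are 4 and 4, so Bob's minimax is 4. These differ, so the equilibrium is in mixed strategies.
Let Alice play s1 with probability p. Bob is indifferent when −5p + 4(1−p) = 4p − 6(1−p), giving p = 10/19.
Let Bob play I with probability q. Alice is indifferent when −5q + 4(1−q) = 4q − 6(1−q), giving q = 10/19.
The value is -5·(10/19) + (4)·(9/19) = -14/19.

-14/19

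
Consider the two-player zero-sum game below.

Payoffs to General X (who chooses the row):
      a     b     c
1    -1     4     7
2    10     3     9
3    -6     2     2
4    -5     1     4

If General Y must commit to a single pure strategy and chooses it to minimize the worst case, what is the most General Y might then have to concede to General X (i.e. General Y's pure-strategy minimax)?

The worst case (largest entry) in each column is a: 10, b: 4, c: 9.
The best (smallest) of these is 4.

4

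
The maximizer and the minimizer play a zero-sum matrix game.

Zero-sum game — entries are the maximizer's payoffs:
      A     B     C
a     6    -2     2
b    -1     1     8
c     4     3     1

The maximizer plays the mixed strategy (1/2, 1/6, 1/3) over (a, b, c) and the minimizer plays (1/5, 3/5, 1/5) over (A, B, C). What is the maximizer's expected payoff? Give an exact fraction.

22/15

Against (1/5, 3/5, 1/5), each row's expected payoff is a: 2/5; b: 2; c: 14/5.
Taking the (1/2, 1/6, 1/3)-weighted average: (1/2)·(2/5) + (1/6)·(2) + (1/3)·(14/5) = 22/15.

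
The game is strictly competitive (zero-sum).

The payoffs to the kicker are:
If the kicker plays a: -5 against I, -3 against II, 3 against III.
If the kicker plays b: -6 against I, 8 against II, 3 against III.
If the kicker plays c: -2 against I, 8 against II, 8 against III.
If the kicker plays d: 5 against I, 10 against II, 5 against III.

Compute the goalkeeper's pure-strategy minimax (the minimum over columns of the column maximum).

The worst case (largest entry) in each column is I: 5, II: 10, III: 8.
The best (smallest) of these is 5.

5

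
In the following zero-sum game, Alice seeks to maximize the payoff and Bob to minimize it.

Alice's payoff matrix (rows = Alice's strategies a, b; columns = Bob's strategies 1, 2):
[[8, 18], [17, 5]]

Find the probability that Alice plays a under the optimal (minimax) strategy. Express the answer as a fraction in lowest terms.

6/11

Row minima are 8 and 5, so Alice's maximin is 8; column maxima are 17 and 18, so Bob's minimax is 17. These differ, so the equilibrium is in mixed strategies.
Let Alice play a with probability p. Bob is indifferent when 8p + 17(1−p) = 18p + 5(1−p), giving p = 6/11.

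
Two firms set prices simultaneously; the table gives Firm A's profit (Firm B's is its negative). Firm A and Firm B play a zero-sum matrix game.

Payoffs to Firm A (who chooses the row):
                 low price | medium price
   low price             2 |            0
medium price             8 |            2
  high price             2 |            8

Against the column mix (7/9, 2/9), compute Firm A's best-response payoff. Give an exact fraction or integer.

20/3

low price: (2)·(7/9) + (0)·(2/9) = 14/9.
medium price: (8)·(7/9) + (2)·(2/9) = 20/3.
high price: (2)·(7/9) + (8)·(2/9) = 10/3.
The best pure response is medium price with expected payoff 20/3.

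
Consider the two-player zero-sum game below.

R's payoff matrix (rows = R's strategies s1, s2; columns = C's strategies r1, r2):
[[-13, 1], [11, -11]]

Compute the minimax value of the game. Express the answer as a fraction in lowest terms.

Row minima are -13 and -11, so R's maximin is -11; column maxima are 11 and 1, so C's minimax is 1. These differ, so the equilibrium is in mixed strategies.
Let R play s1 with probability p. C is indifferent when −13p + 11(1−p) = p − 11(1−p), giving p = 11/18.
Let C play r1 with probability q. R is indifferent when −13q + (1−q) = 11q − 11(1−q), giving q = 1/3.
The value is -13·(1/3) + (1)·(2/3) = -11/3.

-11/3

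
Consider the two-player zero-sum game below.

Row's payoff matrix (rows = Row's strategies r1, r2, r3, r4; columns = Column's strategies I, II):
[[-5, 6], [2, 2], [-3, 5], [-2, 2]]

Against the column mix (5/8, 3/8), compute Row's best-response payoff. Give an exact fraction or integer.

2

r1: (-5)·(5/8) + (6)·(3/8) = -7/8.
r2: (2)·(5/8) + (2)·(3/8) = 2.
r3: (-3)·(5/8) + (5)·(3/8) = 0.
r4: (-2)·(5/8) + (2)·(3/8) = -1/2.
The best pure response is r2 with expected payoff 2.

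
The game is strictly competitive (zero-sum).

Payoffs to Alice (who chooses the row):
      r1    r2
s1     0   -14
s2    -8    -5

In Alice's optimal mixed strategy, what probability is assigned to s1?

Row minima are -14 and -8, so Alice's maximin is -8; column maxima are 0 and -5, so Bob's minimax is -5. These differ, so the equilibrium is in mixed strategies.
Let Alice play s1 with probability p. Bob is indifferent when −8(1−p) = −14p − 5(1−p), giving p = 3/17.

3/17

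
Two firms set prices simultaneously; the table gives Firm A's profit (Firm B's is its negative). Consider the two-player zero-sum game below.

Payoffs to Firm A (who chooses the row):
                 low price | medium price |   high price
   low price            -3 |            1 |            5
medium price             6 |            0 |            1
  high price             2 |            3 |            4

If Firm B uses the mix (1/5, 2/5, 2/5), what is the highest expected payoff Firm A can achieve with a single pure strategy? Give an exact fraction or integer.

low price: (-3)·(1/5) + (1)·(2/5) + (5)·(2/5) = 9/5.
medium price: (6)·(1/5) + (0)·(2/5) + (1)·(2/5) = 8/5.
high price: (2)·(1/5) + (3)·(2/5) + (4)·(2/5) = 16/5.
The best pure response is high price with expected payoff 16/5.

16/5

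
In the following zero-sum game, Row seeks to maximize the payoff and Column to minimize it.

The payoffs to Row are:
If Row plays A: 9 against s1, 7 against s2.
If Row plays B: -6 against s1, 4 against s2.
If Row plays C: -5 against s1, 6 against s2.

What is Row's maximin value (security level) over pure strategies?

7

The worst-case payoff for each row is A: 7, B: -6, C: -5.
The best of these is 7.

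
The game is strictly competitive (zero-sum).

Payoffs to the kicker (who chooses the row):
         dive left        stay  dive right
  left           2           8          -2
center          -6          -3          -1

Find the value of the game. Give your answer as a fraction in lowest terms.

Column stay is strictly dominated by dive left for the goalkeeper (it gives the kicker more in every row).
The remaining 2×2 game on (left, center) × (dive left, dive right) has no saddle point. Let the kicker play left with probability p; indifference gives 2p − 6(1−p) = −2p − (1−p), so p = 5/9.
Similarly the goalkeeper's optimal q on dive left is 1/9, and the value is 2·(1/9) + (-2)·(8/9) = -14/9.

-14/9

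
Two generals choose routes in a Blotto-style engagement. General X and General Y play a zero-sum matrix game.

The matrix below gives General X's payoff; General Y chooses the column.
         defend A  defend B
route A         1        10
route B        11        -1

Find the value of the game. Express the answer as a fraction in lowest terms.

37/7

Row minima are 1 and -1, so General X's maximin is 1; column maxima are 11 and 10, so General Y's minimax is 10. These differ, so the equilibrium is in mixed strategies.
Let General X play route A with probability p. General Y is indifferent when p + 11(1−p) = 10p − (1−p), giving p = 4/7.
Let General Y play defend A with probability q. General X is indifferent when q + 10(1−q) = 11q − (1−q), giving q = 11/21.
The value is 1·(11/21) + (10)·(10/21) = 37/7.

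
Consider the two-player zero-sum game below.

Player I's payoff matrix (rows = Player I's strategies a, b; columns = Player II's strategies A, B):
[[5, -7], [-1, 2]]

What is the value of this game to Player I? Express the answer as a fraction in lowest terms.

Row minima are -7 and -1, so Player I's maximin is -1; column maxima are 5 and 2, so Player II's minimax is 2. These differ, so the equilibrium is in mixed strategies.
Let Player I play a with probability p. Player II is indifferent when 5p − (1−p) = −7p + 2(1−p), giving p = 1/5.
Let Player II play A with probability q. Player I is indifferent when 5q − 7(1−q) = −q + 2(1−q), giving q = 3/5.
The value is 5·(3/5) + (-7)·(2/5) = 1/5.

1/5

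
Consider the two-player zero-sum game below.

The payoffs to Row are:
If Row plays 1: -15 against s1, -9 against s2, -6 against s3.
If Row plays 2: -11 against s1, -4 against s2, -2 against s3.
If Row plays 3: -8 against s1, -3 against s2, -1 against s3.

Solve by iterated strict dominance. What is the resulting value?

-8

Row 1 is strictly dominated by row 2 (-11>-15, -4>-9, -2>-6); eliminate 1.
Column s2 is strictly dominated by s1 for Column (-11<-4, -8<-3); eliminate s2.
Column s3 is strictly dominated by s1 for Column (-11<-2, -8<-1); eliminate s3.
Row 2 is strictly dominated by row 3 (-8>-11); eliminate 2.
Only (3, s1) remains, with payoff -8.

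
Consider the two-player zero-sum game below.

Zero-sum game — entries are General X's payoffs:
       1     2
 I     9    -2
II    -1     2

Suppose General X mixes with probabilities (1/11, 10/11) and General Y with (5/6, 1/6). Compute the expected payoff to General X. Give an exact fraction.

13/66

Against (5/6, 1/6), each row's expected payoff is I: 43/6; II: -1/2.
Taking the (1/11, 10/11)-weighted average: (1/11)·(43/6) + (10/11)·(-1/2) = 13/66.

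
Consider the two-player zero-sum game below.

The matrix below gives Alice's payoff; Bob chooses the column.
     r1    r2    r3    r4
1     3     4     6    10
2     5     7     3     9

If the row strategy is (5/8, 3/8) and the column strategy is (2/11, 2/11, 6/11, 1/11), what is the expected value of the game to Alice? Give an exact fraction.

453/88

Against (2/11, 2/11, 6/11, 1/11), each row's expected payoff is 1: 60/11; 2: 51/11.
Taking the (5/8, 3/8)-weighted average: (5/8)·(60/11) + (3/8)·(51/11) = 453/88.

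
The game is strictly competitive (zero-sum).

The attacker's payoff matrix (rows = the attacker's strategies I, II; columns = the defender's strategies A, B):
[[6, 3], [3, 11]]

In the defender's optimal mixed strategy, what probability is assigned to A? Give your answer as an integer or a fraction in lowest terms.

8/11

Row minima are 3 and 3, so the attacker's maximin is 3; column maxima are 6 and 11, so the defender's minimax is 6. These differ, so the equilibrium is in mixed strategies.
Let the defender play A with probability q. The attacker is indifferent when 6q + 3(1−q) = 3q + 11(1−q), giving q = 8/11.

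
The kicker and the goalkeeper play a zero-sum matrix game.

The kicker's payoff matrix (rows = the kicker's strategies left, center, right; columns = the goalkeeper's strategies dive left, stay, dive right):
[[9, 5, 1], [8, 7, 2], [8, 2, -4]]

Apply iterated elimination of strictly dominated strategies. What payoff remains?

Row right is strictly dominated by row left (9>8, 5>2, 1>-4); eliminate right.
Column stay is strictly dominated by dive right for the goalkeeper (1<5, 2<7); eliminate stay.
Column dive left is strictly dominated by dive right for the goalkeeper (1<9, 2<8); eliminate dive left.
Row left is strictly dominated by row center (2>1); eliminate left.
Only (center, dive right) remains, with payoff 2.

2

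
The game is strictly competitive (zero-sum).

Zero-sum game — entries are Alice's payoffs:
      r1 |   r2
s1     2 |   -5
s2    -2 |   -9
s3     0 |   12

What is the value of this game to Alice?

Row s2 is strictly dominated by row s1, so Alice never plays it.
The remaining 2×2 game on (s1, s3) × (r1, r2) has no saddle point. Let Alice play s1 with probability p; indifference gives 2p = −5p + 12(1−p), so p = 12/19.
Similarly Bob's optimal q on r1 is 17/19, and the value is 2·(17/19) + (-5)·(2/19) = 24/19.

24/19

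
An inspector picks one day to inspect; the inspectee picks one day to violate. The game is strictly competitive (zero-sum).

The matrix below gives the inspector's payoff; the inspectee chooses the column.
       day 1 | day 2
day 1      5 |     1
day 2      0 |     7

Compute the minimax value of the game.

Row minima are 1 and 0, so the inspector's maximin is 1; column maxima are 5 and 7, so the inspectee's minimax is 5. These differ, so the equilibrium is in mixed strategies.
Let the inspector play day 1 with probability p. The inspectee is indifferent when 5p = p + 7(1−p), giving p = 7/11.
Let the inspectee play day 1 with probability q. The inspector is indifferent when 5q + (1−q) = 7(1−q), giving q = 6/11.
The value is 5·(6/11) + (1)·(5/11) = 35/11.

35/11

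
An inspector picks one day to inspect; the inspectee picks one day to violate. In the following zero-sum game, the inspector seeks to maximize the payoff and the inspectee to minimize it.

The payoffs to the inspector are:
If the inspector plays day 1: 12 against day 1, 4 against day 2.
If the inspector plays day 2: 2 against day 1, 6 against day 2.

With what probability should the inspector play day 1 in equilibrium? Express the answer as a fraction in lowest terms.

1/3

Row minima are 4 and 2, so the inspector's maximin is 4; column maxima are 12 and 6, so the inspectee's minimax is 6. These differ, so the equilibrium is in mixed strategies.
Let the inspector play day 1 with probability p. The inspectee is indifferent when 12p + 2(1−p) = 4p + 6(1−p), giving p = 1/3.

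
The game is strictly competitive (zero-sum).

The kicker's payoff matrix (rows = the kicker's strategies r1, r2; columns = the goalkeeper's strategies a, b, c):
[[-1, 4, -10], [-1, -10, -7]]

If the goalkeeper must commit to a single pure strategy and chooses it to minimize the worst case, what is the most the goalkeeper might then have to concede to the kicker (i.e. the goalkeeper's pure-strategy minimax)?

The worst case (largest entry) in each column is a: -1, b: 4, c: -7.
The best (smallest) of these is -7.

-7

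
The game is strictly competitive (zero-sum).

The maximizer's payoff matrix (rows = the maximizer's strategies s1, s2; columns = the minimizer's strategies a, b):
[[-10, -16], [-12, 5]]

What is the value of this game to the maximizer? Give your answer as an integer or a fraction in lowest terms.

Row minima are -16 and -12, so the maximizer's maximin is -12; column maxima are -10 and 5, so the minimizer's minimax is -10. These differ, so the equilibrium is in mixed strategies.
Let the maximizer play s1 with probability p. The minimizer is indifferent when −10p − 12(1−p) = −16p + 5(1−p), giving p = 17/23.
Let the minimizer play a with probability q. The maximizer is indifferent when −10q − 16(1−q) = −12q + 5(1−q), giving q = 21/23.
The value is -10·(21/23) + (-16)·(2/23) = -242/23.

-242/23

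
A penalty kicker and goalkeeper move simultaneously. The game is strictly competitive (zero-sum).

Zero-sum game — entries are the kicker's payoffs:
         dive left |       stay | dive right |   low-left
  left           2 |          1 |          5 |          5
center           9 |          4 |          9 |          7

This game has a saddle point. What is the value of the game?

Row minima: 1, 4 → the kicker's maximin is 4.
Column maxima: 9, 4, 9, 7 → the goalkeeper's minimax is 4.
They coincide at (center, stay), so the value is 4.

4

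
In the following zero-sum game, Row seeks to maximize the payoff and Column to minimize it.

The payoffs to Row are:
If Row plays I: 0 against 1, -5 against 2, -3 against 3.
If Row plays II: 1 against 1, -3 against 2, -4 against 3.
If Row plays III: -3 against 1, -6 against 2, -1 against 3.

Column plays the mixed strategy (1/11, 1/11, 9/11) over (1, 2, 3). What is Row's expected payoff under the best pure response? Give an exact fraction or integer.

I: (0)·(1/11) + (-5)·(1/11) + (-3)·(9/11) = -32/11.
II: (1)·(1/11) + (-3)·(1/11) + (-4)·(9/11) = -38/11.
III: (-3)·(1/11) + (-6)·(1/11) + (-1)·(9/11) = -18/11.
The best pure response is III with expected payoff -18/11.

-18/11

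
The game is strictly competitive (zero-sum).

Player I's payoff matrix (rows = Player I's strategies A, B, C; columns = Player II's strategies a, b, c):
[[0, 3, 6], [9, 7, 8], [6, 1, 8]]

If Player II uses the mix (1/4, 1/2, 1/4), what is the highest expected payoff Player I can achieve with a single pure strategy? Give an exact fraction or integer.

A: (0)·(1/4) + (3)·(1/2) + (6)·(1/4) = 3.
B: (9)·(1/4) + (7)·(1/2) + (8)·(1/4) = 31/4.
C: (6)·(1/4) + (1)·(1/2) + (8)·(1/4) = 4.
The best pure response is B with expected payoff 31/4.

31/4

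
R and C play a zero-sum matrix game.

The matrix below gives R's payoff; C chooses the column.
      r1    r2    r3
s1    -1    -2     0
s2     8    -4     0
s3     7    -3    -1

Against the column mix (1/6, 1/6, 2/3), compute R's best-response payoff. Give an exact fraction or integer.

2/3

s1: (-1)·(1/6) + (-2)·(1/6) + (0)·(2/3) = -1/2.
s2: (8)·(1/6) + (-4)·(1/6) + (0)·(2/3) = 2/3.
s3: (7)·(1/6) + (-3)·(1/6) + (-1)·(2/3) = 0.
The best pure response is s2 with expected payoff 2/3.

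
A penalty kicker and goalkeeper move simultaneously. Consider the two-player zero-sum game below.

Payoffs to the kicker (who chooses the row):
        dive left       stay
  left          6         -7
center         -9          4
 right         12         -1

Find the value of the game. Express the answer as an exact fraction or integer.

Row left is strictly dominated by row right, so the kicker never plays it.
The remaining 2×2 game on (center, right) × (dive left, stay) has no saddle point. Let the kicker play center with probability p; indifference gives −9p + 12(1−p) = 4p − (1−p), so p = 1/2.
Similarly the goalkeeper's optimal q on dive left is 5/26, and the value is -9·(5/26) + (4)·(21/26) = 3/2.

3/2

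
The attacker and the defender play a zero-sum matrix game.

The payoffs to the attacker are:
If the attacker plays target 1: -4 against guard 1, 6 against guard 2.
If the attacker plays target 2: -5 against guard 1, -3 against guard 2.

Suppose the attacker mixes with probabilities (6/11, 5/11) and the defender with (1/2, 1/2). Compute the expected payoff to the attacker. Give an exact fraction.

Against (1/2, 1/2), each row's expected payoff is target 1: 1; target 2: -4.
Taking the (6/11, 5/11)-weighted average: (6/11)·(1) + (5/11)·(-4) = -14/11.

-14/11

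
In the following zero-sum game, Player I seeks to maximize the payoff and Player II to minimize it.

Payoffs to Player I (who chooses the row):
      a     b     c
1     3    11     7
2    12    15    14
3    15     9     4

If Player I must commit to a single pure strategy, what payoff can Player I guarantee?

The worst-case payoff for each row is 1: 3, 2: 12, 3: 4.
The best of these is 12.

12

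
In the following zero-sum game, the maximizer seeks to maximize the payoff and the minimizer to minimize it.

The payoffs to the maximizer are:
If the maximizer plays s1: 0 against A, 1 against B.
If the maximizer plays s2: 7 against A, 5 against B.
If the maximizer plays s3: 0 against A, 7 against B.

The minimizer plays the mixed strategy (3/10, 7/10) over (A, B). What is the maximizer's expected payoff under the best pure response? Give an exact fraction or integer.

28/5

s1: (0)·(3/10) + (1)·(7/10) = 7/10.
s2: (7)·(3/10) + (5)·(7/10) = 28/5.
s3: (0)·(3/10) + (7)·(7/10) = 49/10.
The best pure response is s2 with expected payoff 28/5.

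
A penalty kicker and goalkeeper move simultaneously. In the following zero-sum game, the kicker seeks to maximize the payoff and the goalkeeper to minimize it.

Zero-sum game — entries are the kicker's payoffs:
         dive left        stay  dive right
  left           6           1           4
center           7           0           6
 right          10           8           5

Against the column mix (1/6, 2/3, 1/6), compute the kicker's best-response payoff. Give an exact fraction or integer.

left: (6)·(1/6) + (1)·(2/3) + (4)·(1/6) = 7/3.
center: (7)·(1/6) + (0)·(2/3) + (6)·(1/6) = 13/6.
right: (10)·(1/6) + (8)·(2/3) + (5)·(1/6) = 47/6.
The best pure response is right with expected payoff 47/6.

47/6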